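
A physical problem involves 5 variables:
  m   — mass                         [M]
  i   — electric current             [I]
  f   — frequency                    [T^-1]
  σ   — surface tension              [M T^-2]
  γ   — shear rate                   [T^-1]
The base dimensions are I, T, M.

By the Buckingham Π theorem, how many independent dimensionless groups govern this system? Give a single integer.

Dimensional matrix (I×T×M by m×i×f×σ×γ):
  I: [ 0  1  0  0  0]
  T: [ 0  0 -1 -2 -1]
  M: [ 1  0  0  1  0]
Echelon form has 3 nonzero rows (pivots: m,i,f)
5 vars − rank 3 = 2 Π groups

2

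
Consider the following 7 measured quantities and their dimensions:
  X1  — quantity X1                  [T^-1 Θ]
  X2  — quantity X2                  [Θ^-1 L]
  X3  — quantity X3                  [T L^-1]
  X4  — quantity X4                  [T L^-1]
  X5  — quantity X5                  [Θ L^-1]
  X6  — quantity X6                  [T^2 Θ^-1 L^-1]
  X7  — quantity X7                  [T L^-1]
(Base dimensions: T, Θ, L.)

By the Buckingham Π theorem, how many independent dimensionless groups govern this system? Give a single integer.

Exponent matrix [T,Θ,L] × [X1,X2,X3,X4,X5,X6,X7]:
  T: [-1  0  1  1  0  2  1]
  Θ: [ 1 -1  0  0  1 -1  0]
  L: [ 0  1 -1 -1 -1 -1 -1]
Row reduction gives pivot columns X1,X2; rank = 2
Π count = n − r = 7 − 2 = 5

5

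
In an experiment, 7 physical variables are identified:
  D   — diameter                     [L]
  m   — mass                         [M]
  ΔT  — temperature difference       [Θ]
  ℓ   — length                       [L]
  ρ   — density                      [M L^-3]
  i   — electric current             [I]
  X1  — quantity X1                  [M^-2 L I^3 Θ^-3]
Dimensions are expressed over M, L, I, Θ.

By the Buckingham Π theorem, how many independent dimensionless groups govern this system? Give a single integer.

Exponent matrix [M,L,I,Θ] × [D,m,ΔT,ℓ,ρ,i,X1]:
  M: [ 0  1  0  0  1  0 -2]
  L: [ 1  0  0  1 -3  0  1]
  I: [ 0  0  0  0  0  1  3]
  Θ: [ 0  0  1  0  0  0 -3]
Row reduction gives pivot columns D,m,ΔT,i; rank = 4
n=7, r=4 ⇒ 3 dimensionless groups

3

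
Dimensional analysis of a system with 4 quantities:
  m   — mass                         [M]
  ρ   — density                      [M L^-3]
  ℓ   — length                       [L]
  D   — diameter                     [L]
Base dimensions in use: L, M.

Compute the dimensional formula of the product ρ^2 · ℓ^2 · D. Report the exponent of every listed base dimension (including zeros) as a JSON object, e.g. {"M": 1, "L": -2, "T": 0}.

{"L": -3, "M": 2}

Exponent matrix [L,M] × [m,ρ,ℓ,D]:
  L: [ 0 -3  1  1]
  M: [ 1  1  0  0]
  [L]: (2)·-3+(2)·1+(1)·1 = -3
  [M]: (2)·1+(2)·0+(1)·0 = 2
⇒ L^-3 M^2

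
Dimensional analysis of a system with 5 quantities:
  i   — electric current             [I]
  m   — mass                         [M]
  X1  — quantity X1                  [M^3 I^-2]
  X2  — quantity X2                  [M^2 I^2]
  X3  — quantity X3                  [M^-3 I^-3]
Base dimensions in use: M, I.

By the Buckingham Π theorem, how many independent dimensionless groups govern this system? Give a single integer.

Write exponents as rows M,I / cols i,m,X1,X2,X3:
  M: [ 0  1  3  2 -3]
  I: [ 1  0 -2  2 -3]
Echelon form has 2 nonzero rows (pivots: i,m)
Π count = n − r = 5 − 2 = 3

3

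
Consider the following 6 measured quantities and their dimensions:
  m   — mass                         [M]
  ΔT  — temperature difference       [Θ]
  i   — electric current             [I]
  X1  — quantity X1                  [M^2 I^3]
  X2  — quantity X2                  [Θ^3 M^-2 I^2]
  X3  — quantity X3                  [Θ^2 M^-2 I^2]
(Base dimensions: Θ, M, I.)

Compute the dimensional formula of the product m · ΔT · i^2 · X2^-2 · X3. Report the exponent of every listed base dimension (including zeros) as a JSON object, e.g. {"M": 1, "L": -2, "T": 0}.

{"Θ": -3, "M": 3, "I": 0}

Dimensional matrix (Θ×M×I by m×ΔT×i×X1×X2×X3):
  Θ: [ 0  1  0  0  3  2]
  M: [ 1  0  0  2 -2 -2]
  I: [ 0  0  1  3  2  2]
  [Θ]: (1)·0+(1)·1+(2)·0+(-2)·3+(1)·2 = -3
  [M]: (1)·1+(1)·0+(2)·0+(-2)·-2+(1)·-2 = 3
  [I]: (1)·0+(1)·0+(2)·1+(-2)·2+(1)·2 = 0
⇒ Θ^-3 M^3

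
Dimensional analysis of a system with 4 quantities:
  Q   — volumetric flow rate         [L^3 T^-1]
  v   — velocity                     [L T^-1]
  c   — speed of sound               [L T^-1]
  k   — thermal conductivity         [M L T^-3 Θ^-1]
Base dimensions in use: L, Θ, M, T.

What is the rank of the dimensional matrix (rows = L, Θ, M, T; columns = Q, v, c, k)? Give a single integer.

Dimensional matrix (L×Θ×M×T by Q×v×c×k):
  L: [ 3  1  1  1]
  Θ: [ 0  0  0 -1]
  M: [ 0  0  0  1]
  T: [-1 -1 -1 -3]
Echelon form has 3 nonzero rows (pivots: Q,v,k)

3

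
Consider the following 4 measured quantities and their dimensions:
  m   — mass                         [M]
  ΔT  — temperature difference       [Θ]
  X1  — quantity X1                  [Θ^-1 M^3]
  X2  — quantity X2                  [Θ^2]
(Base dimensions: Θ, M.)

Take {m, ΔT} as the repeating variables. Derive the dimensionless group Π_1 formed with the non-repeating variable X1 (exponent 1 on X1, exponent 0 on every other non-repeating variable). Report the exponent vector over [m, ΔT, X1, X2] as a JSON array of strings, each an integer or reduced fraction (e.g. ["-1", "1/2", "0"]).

["-3", "1", "1", "0"]

Dimensional matrix (Θ×M by m×ΔT×X1×X2):
  Θ: [ 0  1 -1  2]
  M: [ 1  0  3  0]
Echelon form has 2 nonzero rows (pivots: m,ΔT)
Repeat: m,ΔT; free: X1,X2
RREF:
  r0: [   1    0    3    0]
  r1: [   0    1   -1    2]
Fix exponent of X1 at 1, X2 at 0; solve each RREF row for its pivot's exponent:
  r0: exp(m) + (3)·1 = 0 ⇒ exp(m) = -3
  r1: exp(ΔT) + (-1)·1 = 0 ⇒ exp(ΔT) = 1
Π_1 = m^-3 · ΔT · X1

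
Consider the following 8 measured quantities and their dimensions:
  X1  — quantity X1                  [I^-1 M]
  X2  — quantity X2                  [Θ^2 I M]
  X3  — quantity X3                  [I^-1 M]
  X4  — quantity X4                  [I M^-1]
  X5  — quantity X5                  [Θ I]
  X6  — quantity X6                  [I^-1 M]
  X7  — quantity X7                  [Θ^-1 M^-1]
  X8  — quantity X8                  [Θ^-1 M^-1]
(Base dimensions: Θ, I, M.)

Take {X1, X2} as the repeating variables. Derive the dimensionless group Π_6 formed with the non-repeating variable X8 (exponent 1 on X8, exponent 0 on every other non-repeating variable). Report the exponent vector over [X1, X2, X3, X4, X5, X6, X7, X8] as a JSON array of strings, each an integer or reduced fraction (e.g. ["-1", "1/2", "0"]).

["1/2", "1/2", "0", "0", "0", "0", "0", "1"]

Dimensional matrix (Θ×I×M by X1×X2×X3×X4×X5×X6×X7×X8):
  Θ: [ 0  2  0  0  1  0 -1 -1]
  I: [-1  1 -1  1  1 -1  0  0]
  M: [ 1  1  1 -1  0  1 -1 -1]
Row reduction gives pivot columns X1,X2; rank = 2
Repeat: X1,X2; free: X3,X4,X5,X6,X7,X8
RREF:
  r0: [   1    0    1   -1 -1/2    1 -1/2 -1/2]
  r1: [   0    1    0    0  1/2    0 -1/2 -1/2]
  r2: [   0    0    0    0    0    0    0    0]
Fix exponent of X8 at 1, X3 at 0, X4 at 0, X5 at 0, X6 at 0, X7 at 0; solve each RREF row for its pivot's exponent:
  r0: exp(X1) + (-1/2)·1 = 0 ⇒ exp(X1) = 1/2
  r1: exp(X2) + (-1/2)·1 = 0 ⇒ exp(X2) = 1/2
Π_6 = X1^(1/2) · X2^(1/2) · X8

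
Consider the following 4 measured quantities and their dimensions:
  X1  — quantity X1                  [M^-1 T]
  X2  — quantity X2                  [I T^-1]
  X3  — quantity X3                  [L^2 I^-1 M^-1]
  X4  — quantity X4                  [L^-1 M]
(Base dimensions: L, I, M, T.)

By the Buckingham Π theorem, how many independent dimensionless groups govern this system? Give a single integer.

1

Write exponents as rows L,I,M,T / cols X1,X2,X3,X4:
  L: [ 0  0  2 -1]
  I: [ 0  1 -1  0]
  M: [-1  0 -1  1]
  T: [ 1 -1  0  0]
Echelon form has 3 nonzero rows (pivots: X1,X2,X3)
4 vars − rank 3 = 1 Π group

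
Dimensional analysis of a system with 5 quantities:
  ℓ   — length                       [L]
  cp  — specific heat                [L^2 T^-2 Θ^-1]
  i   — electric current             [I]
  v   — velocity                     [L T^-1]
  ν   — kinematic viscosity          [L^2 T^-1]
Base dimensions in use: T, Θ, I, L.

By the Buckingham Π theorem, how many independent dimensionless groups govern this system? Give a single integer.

Exponent matrix [T,Θ,I,L] × [ℓ,cp,i,v,ν]:
  T: [ 0 -2  0 -1 -1]
  Θ: [ 0 -1  0  0  0]
  I: [ 0  0  1  0  0]
  L: [ 1  2  0  1  2]
RREF → pivots at {ℓ,cp,i,v} ⇒ r = 4
Π count = n − r = 5 − 4 = 1

1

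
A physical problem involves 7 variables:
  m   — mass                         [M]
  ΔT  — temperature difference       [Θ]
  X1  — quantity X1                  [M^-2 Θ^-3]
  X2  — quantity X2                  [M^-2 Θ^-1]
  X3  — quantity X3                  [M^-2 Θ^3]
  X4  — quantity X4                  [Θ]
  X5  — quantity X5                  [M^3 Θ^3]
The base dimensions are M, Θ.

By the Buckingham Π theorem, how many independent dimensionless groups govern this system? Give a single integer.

5

Exponent matrix [M,Θ] × [m,ΔT,X1,X2,X3,X4,X5]:
  M: [ 1  0 -2 -2 -2  0  3]
  Θ: [ 0  1 -3 -1  3  1  3]
Echelon form has 2 nonzero rows (pivots: m,ΔT)
7 vars − rank 2 = 5 Π groups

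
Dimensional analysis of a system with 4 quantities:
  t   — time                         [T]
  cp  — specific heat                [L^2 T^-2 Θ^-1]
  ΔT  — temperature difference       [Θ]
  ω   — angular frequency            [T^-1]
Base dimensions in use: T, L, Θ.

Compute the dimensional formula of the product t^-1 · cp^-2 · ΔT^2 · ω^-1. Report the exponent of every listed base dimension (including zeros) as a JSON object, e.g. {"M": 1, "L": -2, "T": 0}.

Exponent matrix [T,L,Θ] × [t,cp,ΔT,ω]:
  T: [ 1 -2  0 -1]
  L: [ 0  2  0  0]
  Θ: [ 0 -1  1  0]
  [T]: (-1)·1+(-2)·-2+(2)·0+(-1)·-1 = 4
  [L]: (-1)·0+(-2)·2+(2)·0+(-1)·0 = -4
  [Θ]: (-1)·0+(-2)·-1+(2)·1+(-1)·0 = 4
⇒ T^4 L^-4 Θ^4

{"T": 4, "L": -4, "Θ": 4}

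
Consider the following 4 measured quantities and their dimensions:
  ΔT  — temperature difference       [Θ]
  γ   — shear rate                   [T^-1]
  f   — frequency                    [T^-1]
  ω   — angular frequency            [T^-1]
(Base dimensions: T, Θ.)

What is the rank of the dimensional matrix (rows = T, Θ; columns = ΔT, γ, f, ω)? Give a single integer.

2

Exponent matrix [T,Θ] × [ΔT,γ,f,ω]:
  T: [ 0 -1 -1 -1]
  Θ: [ 1  0  0  0]
RREF → pivots at {ΔT,γ} ⇒ r = 2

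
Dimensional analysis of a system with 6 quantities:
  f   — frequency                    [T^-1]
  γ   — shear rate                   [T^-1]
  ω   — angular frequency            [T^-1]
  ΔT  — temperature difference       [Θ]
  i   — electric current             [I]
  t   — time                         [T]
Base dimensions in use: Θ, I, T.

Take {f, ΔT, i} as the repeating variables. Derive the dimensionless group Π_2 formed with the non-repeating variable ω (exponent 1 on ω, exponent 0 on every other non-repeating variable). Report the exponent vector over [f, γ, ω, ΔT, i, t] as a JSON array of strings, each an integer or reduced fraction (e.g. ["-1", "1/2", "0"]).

["-1", "0", "1", "0", "0", "0"]

Write exponents as rows Θ,I,T / cols f,γ,ω,ΔT,i,t:
  Θ: [ 0  0  0  1  0  0]
  I: [ 0  0  0  0  1  0]
  T: [-1 -1 -1  0  0  1]
Row reduction gives pivot columns f,ΔT,i; rank = 3
Pivot set = {f,ΔT,i}, free = {γ,ω,t}
RREF:
  r0: [   1    1    1    0    0   -1]
  r1: [   0    0    0    1    0    0]
  r2: [   0    0    0    0    1    0]
Fix exponent of ω at 1, γ at 0, t at 0; solve each RREF row for its pivot's exponent:
  r0: exp(f) + (1)·1 = 0 ⇒ exp(f) = -1
  r1: exp(ΔT) + (0)·1 = 0 ⇒ exp(ΔT) = 0
  r2: exp(i) + (0)·1 = 0 ⇒ exp(i) = 0
Π_2 = f^-1 · ω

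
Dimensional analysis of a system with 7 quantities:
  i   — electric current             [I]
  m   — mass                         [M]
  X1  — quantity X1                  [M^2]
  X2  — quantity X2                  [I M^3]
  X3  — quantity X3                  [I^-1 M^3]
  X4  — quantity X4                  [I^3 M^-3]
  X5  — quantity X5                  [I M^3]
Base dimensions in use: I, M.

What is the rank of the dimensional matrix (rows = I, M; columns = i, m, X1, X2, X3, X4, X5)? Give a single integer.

Exponent matrix [I,M] × [i,m,X1,X2,X3,X4,X5]:
  I: [ 1  0  0  1 -1  3  1]
  M: [ 0  1  2  3  3 -3  3]
Row reduction gives pivot columns i,m; rank = 2

2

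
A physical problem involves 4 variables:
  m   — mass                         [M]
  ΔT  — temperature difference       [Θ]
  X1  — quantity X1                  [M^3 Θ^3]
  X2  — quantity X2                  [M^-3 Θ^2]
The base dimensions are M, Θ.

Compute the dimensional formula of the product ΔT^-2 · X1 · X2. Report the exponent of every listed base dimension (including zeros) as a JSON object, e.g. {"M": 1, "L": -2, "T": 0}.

{"M": 0, "Θ": 3}

Exponent matrix [M,Θ] × [m,ΔT,X1,X2]:
  M: [ 1  0  3 -3]
  Θ: [ 0  1  3  2]
  [M]: (-2)·0+(1)·3+(1)·-3 = 0
  [Θ]: (-2)·1+(1)·3+(1)·2 = 3
⇒ Θ^3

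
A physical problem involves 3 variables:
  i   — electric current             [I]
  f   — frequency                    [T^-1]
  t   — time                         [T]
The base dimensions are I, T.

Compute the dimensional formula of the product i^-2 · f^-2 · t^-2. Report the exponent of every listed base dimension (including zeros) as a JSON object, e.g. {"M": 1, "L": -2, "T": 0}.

Write exponents as rows I,T / cols i,f,t:
  I: [ 1  0  0]
  T: [ 0 -1  1]
  [I]: (-2)·1+(-2)·0+(-2)·0 = -2
  [T]: (-2)·0+(-2)·-1+(-2)·1 = 0
⇒ I^-2

{"I": -2, "T": 0}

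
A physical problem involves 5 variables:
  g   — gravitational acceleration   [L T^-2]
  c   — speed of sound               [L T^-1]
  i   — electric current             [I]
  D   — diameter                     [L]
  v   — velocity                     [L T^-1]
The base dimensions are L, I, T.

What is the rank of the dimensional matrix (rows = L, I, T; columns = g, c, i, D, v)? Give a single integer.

3

Dimensional matrix (L×I×T by g×c×i×D×v):
  L: [ 1  1  0  1  1]
  I: [ 0  0  1  0  0]
  T: [-2 -1  0  0 -1]
Row reduction gives pivot columns g,c,i; rank = 3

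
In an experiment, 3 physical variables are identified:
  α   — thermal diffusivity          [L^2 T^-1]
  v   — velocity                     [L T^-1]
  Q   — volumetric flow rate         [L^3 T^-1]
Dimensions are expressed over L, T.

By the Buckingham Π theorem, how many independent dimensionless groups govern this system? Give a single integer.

1

Write exponents as rows L,T / cols α,v,Q:
  L: [ 2  1  3]
  T: [-1 -1 -1]
Echelon form has 2 nonzero rows (pivots: α,v)
Π count = n − r = 3 − 2 = 1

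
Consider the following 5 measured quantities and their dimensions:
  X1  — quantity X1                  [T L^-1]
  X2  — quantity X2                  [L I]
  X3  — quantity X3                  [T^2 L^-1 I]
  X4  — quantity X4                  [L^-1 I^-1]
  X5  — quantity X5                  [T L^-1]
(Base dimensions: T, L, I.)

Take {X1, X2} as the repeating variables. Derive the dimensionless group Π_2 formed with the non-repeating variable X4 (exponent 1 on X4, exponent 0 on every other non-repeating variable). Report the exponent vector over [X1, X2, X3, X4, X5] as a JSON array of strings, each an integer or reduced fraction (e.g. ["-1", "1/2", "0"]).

["0", "1", "0", "1", "0"]

Write exponents as rows T,L,I / cols X1,X2,X3,X4,X5:
  T: [ 1  0  2  0  1]
  L: [-1  1 -1 -1 -1]
  I: [ 0  1  1 -1  0]
Row reduction gives pivot columns X1,X2; rank = 2
Pivot set = {X1,X2}, free = {X3,X4,X5}
RREF:
  r0: [   1    0    2    0    1]
  r1: [   0    1    1   -1    0]
  r2: [   0    0    0    0    0]
Fix exponent of X4 at 1, X3 at 0, X5 at 0; solve each RREF row for its pivot's exponent:
  r0: exp(X1) + (0)·1 = 0 ⇒ exp(X1) = 0
  r1: exp(X2) + (-1)·1 = 0 ⇒ exp(X2) = 1
Π_2 = X2 · X4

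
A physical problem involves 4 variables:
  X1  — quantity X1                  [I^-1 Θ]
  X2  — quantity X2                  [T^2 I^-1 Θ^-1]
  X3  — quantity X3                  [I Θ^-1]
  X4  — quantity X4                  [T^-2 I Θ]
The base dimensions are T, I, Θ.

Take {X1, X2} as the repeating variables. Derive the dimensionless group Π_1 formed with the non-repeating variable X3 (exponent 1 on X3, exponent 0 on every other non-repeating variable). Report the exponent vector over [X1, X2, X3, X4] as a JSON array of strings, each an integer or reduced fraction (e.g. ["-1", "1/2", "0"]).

Exponent matrix [T,I,Θ] × [X1,X2,X3,X4]:
  T: [ 0  2  0 -2]
  I: [-1 -1  1  1]
  Θ: [ 1 -1 -1  1]
Row reduction gives pivot columns X1,X2; rank = 2
Pivot set = {X1,X2}, free = {X3,X4}
RREF:
  r0: [   1    0   -1    0]
  r1: [   0    1    0   -1]
  r2: [   0    0    0    0]
Fix exponent of X3 at 1, X4 at 0; solve each RREF row for its pivot's exponent:
  r0: exp(X1) + (-1)·1 = 0 ⇒ exp(X1) = 1
  r1: exp(X2) + (0)·1 = 0 ⇒ exp(X2) = 0
Π_1 = X1 · X3

["1", "0", "1", "0"]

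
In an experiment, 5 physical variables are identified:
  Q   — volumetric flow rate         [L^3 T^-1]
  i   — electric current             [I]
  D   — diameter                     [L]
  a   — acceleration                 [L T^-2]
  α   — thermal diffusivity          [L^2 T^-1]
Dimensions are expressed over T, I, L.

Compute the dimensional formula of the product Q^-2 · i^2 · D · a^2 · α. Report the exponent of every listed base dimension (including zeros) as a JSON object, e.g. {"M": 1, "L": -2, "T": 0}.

Dimensional matrix (T×I×L by Q×i×D×a×α):
  T: [-1  0  0 -2 -1]
  I: [ 0  1  0  0  0]
  L: [ 3  0  1  1  2]
  [T]: (-2)·-1+(2)·0+(1)·0+(2)·-2+(1)·-1 = -3
  [I]: (-2)·0+(2)·1+(1)·0+(2)·0+(1)·0 = 2
  [L]: (-2)·3+(2)·0+(1)·1+(2)·1+(1)·2 = -1
⇒ T^-3 I^2 L^-1

{"T": -3, "I": 2, "L": -1}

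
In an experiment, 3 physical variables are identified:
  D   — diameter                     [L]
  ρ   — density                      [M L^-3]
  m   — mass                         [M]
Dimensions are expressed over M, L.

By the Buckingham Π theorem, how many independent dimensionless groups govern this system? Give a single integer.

1

Write exponents as rows M,L / cols D,ρ,m:
  M: [ 0  1  1]
  L: [ 1 -3  0]
Echelon form has 2 nonzero rows (pivots: D,ρ)
n=3, r=2 ⇒ 1 dimensionless group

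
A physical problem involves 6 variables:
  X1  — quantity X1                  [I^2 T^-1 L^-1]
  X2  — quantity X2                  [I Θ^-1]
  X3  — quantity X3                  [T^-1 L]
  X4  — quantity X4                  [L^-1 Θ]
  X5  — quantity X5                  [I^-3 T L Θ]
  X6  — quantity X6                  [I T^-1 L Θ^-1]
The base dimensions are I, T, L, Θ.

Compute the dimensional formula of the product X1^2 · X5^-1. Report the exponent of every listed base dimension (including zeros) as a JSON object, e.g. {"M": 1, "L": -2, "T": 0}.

{"I": 7, "T": -3, "L": -3, "Θ": -1}

Exponent matrix [I,T,L,Θ] × [X1,X2,X3,X4,X5,X6]:
  I: [ 2  1  0  0 -3  1]
  T: [-1  0 -1  0  1 -1]
  L: [-1  0  1 -1  1  1]
  Θ: [ 0 -1  0  1  1 -1]
  [I]: (2)·2+(-1)·-3 = 7
  [T]: (2)·-1+(-1)·1 = -3
  [L]: (2)·-1+(-1)·1 = -3
  [Θ]: (2)·0+(-1)·1 = -1
⇒ I^7 T^-3 L^-3 Θ^-1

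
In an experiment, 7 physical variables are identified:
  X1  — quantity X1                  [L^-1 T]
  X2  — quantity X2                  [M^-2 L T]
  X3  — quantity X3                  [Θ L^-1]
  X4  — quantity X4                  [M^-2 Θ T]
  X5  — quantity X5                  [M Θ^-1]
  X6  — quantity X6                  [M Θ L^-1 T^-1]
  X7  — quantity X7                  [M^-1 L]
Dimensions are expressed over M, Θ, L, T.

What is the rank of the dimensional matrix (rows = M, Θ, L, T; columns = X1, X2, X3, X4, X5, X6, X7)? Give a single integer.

3

Exponent matrix [M,Θ,L,T] × [X1,X2,X3,X4,X5,X6,X7]:
  M: [ 0 -2  0 -2  1  1 -1]
  Θ: [ 0  0  1  1 -1  1  0]
  L: [-1  1 -1  0  0 -1  1]
  T: [ 1  1  0  1  0 -1  0]
Echelon form has 3 nonzero rows (pivots: X1,X2,X3)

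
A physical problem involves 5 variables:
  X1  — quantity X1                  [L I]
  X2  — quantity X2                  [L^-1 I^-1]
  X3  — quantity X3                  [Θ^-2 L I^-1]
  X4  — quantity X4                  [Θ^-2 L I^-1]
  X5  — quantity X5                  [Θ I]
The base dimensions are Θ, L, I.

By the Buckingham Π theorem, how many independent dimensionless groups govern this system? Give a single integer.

Write exponents as rows Θ,L,I / cols X1,X2,X3,X4,X5:
  Θ: [ 0  0 -2 -2  1]
  L: [ 1 -1  1  1  0]
  I: [ 1 -1 -1 -1  1]
Echelon form has 2 nonzero rows (pivots: X1,X3)
Π count = n − r = 5 − 2 = 3

3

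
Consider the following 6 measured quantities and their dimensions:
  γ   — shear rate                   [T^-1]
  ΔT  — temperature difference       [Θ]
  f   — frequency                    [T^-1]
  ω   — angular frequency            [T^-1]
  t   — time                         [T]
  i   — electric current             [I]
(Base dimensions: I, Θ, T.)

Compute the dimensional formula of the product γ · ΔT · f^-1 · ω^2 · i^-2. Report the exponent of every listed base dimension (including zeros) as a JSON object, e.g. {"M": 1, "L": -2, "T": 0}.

{"I": -2, "Θ": 1, "T": -2}

Exponent matrix [I,Θ,T] × [γ,ΔT,f,ω,t,i]:
  I: [ 0  0  0  0  0  1]
  Θ: [ 0  1  0  0  0  0]
  T: [-1  0 -1 -1  1  0]
  [I]: (1)·0+(1)·0+(-1)·0+(2)·0+(-2)·1 = -2
  [Θ]: (1)·0+(1)·1+(-1)·0+(2)·0+(-2)·0 = 1
  [T]: (1)·-1+(1)·0+(-1)·-1+(2)·-1+(-2)·0 = -2
⇒ I^-2 Θ T^-2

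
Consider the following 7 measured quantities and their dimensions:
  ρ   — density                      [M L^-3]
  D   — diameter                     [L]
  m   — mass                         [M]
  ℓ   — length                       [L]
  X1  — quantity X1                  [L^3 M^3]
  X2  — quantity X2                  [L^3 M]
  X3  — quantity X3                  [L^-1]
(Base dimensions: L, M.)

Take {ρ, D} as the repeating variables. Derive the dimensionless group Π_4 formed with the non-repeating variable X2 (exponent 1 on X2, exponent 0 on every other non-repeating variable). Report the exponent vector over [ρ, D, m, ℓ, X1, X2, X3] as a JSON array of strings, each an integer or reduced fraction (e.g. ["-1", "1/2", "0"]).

Exponent matrix [L,M] × [ρ,D,m,ℓ,X1,X2,X3]:
  L: [-3  1  0  1  3  3 -1]
  M: [ 1  0  1  0  3  1  0]
Echelon form has 2 nonzero rows (pivots: ρ,D)
Pivot set = {ρ,D}, free = {m,ℓ,X1,X2,X3}
RREF:
  r0: [   1    0    1    0    3    1    0]
  r1: [   0    1    3    1   12    6   -1]
Fix exponent of X2 at 1, m at 0, ℓ at 0, X1 at 0, X3 at 0; solve each RREF row for its pivot's exponent:
  r0: exp(ρ) + (1)·1 = 0 ⇒ exp(ρ) = -1
  r1: exp(D) + (6)·1 = 0 ⇒ exp(D) = -6
Π_4 = ρ^-1 · D^-6 · X2

["-1", "-6", "0", "0", "0", "1", "0"]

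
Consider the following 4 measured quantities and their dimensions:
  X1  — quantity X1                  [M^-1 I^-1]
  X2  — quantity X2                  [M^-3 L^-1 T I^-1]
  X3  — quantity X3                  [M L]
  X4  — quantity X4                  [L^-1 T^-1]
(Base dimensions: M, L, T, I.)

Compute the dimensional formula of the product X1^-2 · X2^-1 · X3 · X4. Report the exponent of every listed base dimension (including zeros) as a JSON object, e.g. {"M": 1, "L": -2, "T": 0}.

Dimensional matrix (M×L×T×I by X1×X2×X3×X4):
  M: [-1 -3  1  0]
  L: [ 0 -1  1 -1]
  T: [ 0  1  0 -1]
  I: [-1 -1  0  0]
  [M]: (-2)·-1+(-1)·-3+(1)·1+(1)·0 = 6
  [L]: (-2)·0+(-1)·-1+(1)·1+(1)·-1 = 1
  [T]: (-2)·0+(-1)·1+(1)·0+(1)·-1 = -2
  [I]: (-2)·-1+(-1)·-1+(1)·0+(1)·0 = 3
⇒ M^6 L T^-2 I^3

{"M": 6, "L": 1, "T": -2, "I": 3}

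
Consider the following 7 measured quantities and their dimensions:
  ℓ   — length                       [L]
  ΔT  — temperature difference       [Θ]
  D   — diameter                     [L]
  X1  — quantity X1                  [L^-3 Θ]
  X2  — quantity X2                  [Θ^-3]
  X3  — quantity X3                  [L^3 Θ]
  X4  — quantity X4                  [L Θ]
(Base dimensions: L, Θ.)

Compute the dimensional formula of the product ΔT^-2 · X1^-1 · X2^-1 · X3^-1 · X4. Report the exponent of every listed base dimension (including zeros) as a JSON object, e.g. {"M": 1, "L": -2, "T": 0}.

{"L": 1, "Θ": 0}

Write exponents as rows L,Θ / cols ℓ,ΔT,D,X1,X2,X3,X4:
  L: [ 1  0  1 -3  0  3  1]
  Θ: [ 0  1  0  1 -3  1  1]
  [L]: (-2)·0+(-1)·-3+(-1)·0+(-1)·3+(1)·1 = 1
  [Θ]: (-2)·1+(-1)·1+(-1)·-3+(-1)·1+(1)·1 = 0
⇒ L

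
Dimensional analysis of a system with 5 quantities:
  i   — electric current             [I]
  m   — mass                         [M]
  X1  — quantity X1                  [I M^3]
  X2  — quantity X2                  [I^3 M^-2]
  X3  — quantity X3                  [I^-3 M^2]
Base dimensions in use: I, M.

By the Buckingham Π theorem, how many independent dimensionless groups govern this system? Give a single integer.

3

Write exponents as rows I,M / cols i,m,X1,X2,X3:
  I: [ 1  0  1  3 -3]
  M: [ 0  1  3 -2  2]
Row reduction gives pivot columns i,m; rank = 2
Π count = n − r = 5 − 2 = 3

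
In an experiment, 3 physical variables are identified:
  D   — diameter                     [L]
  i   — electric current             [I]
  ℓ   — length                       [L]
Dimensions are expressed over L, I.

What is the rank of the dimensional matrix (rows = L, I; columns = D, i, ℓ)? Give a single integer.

2

Write exponents as rows L,I / cols D,i,ℓ:
  L: [ 1  0  1]
  I: [ 0  1  0]
Row reduction gives pivot columns D,i; rank = 2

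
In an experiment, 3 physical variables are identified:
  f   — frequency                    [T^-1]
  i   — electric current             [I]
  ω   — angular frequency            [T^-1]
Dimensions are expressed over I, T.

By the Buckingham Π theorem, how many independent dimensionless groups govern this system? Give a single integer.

1

Exponent matrix [I,T] × [f,i,ω]:
  I: [ 0  1  0]
  T: [-1  0 -1]
RREF → pivots at {f,i} ⇒ r = 2
n=3, r=2 ⇒ 1 dimensionless group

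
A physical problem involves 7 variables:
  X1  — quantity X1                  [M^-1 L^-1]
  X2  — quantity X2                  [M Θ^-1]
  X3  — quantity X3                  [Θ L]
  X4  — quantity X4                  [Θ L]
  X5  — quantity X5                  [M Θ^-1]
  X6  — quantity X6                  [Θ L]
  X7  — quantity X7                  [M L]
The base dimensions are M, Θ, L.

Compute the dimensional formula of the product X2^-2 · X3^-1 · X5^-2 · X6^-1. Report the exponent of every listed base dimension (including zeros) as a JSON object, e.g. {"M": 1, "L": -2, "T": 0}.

{"M": -4, "Θ": 2, "L": -2}

Exponent matrix [M,Θ,L] × [X1,X2,X3,X4,X5,X6,X7]:
  M: [-1  1  0  0  1  0  1]
  Θ: [ 0 -1  1  1 -1  1  0]
  L: [-1  0  1  1  0  1  1]
  [M]: (-2)·1+(-1)·0+(-2)·1+(-1)·0 = -4
  [Θ]: (-2)·-1+(-1)·1+(-2)·-1+(-1)·1 = 2
  [L]: (-2)·0+(-1)·1+(-2)·0+(-1)·1 = -2
⇒ M^-4 Θ^2 L^-2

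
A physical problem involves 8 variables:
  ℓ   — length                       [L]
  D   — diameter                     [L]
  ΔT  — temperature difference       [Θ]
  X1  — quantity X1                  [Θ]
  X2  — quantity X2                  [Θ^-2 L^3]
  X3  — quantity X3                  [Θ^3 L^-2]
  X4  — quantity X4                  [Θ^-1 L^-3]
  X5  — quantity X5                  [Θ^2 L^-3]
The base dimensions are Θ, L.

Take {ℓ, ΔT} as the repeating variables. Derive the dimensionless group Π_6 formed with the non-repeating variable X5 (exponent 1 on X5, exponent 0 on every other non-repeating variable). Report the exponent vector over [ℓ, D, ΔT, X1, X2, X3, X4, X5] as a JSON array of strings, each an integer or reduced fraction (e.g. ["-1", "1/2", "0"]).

Write exponents as rows Θ,L / cols ℓ,D,ΔT,X1,X2,X3,X4,X5:
  Θ: [ 0  0  1  1 -2  3 -1  2]
  L: [ 1  1  0  0  3 -2 -3 -3]
Echelon form has 2 nonzero rows (pivots: ℓ,ΔT)
Pivot set = {ℓ,ΔT}, free = {D,X1,X2,X3,X4,X5}
RREF:
  r0: [   1    1    0    0    3   -2   -3   -3]
  r1: [   0    0    1    1   -2    3   -1    2]
Fix exponent of X5 at 1, D at 0, X1 at 0, X2 at 0, X3 at 0, X4 at 0; solve each RREF row for its pivot's exponent:
  r0: exp(ℓ) + (-3)·1 = 0 ⇒ exp(ℓ) = 3
  r1: exp(ΔT) + (2)·1 = 0 ⇒ exp(ΔT) = -2
Π_6 = ℓ^3 · ΔT^-2 · X5

["3", "0", "-2", "0", "0", "0", "0", "1"]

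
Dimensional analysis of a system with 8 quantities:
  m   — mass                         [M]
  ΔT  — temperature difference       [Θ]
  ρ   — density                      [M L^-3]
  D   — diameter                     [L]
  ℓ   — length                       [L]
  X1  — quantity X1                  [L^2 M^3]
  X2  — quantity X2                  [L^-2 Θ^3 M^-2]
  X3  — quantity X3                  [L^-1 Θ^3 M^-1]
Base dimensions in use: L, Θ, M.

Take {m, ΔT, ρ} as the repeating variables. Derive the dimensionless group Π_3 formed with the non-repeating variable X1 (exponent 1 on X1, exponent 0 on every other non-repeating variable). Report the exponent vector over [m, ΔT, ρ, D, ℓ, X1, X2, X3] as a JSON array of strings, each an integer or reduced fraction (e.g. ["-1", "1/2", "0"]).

Write exponents as rows L,Θ,M / cols m,ΔT,ρ,D,ℓ,X1,X2,X3:
  L: [ 0  0 -3  1  1  2 -2 -1]
  Θ: [ 0  1  0  0  0  0  3  3]
  M: [ 1  0  1  0  0  3 -2 -1]
Echelon form has 3 nonzero rows (pivots: m,ΔT,ρ)
Pivot set = {m,ΔT,ρ}, free = {D,ℓ,X1,X2,X3}
RREF:
  r0: [   1    0    0  1/3  1/3 11/3 -8/3 -4/3]
  r1: [   0    1    0    0    0    0    3    3]
  r2: [   0    0    1 -1/3 -1/3 -2/3  2/3  1/3]
Fix exponent of X1 at 1, D at 0, ℓ at 0, X2 at 0, X3 at 0; solve each RREF row for its pivot's exponent:
  r0: exp(m) + (11/3)·1 = 0 ⇒ exp(m) = -11/3
  r1: exp(ΔT) + (0)·1 = 0 ⇒ exp(ΔT) = 0
  r2: exp(ρ) + (-2/3)·1 = 0 ⇒ exp(ρ) = 2/3
Π_3 = m^(-11/3) · ρ^(2/3) · X1

["-11/3", "0", "2/3", "0", "0", "1", "0", "0"]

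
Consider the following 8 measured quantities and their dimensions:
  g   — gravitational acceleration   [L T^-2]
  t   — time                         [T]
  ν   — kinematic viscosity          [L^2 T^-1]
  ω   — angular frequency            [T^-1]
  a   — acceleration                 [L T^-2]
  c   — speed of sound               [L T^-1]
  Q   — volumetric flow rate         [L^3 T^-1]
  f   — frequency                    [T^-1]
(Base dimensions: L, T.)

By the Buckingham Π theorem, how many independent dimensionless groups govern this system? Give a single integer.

Exponent matrix [L,T] × [g,t,ν,ω,a,c,Q,f]:
  L: [ 1  0  2  0  1  1  3  0]
  T: [-2  1 -1 -1 -2 -1 -1 -1]
Row reduction gives pivot columns g,t; rank = 2
8 vars − rank 2 = 6 Π groups

6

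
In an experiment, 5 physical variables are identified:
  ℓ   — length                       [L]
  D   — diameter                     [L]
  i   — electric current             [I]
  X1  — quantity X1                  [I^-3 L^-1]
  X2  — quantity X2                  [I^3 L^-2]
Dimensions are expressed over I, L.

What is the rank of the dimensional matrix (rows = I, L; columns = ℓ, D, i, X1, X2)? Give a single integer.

Dimensional matrix (I×L by ℓ×D×i×X1×X2):
  I: [ 0  0  1 -3  3]
  L: [ 1  1  0 -1 -2]
RREF → pivots at {ℓ,i} ⇒ r = 2

2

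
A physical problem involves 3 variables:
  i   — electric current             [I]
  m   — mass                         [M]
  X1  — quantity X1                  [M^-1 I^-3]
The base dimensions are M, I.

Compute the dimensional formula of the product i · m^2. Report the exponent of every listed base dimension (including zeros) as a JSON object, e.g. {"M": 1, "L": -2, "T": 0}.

{"M": 2, "I": 1}

Write exponents as rows M,I / cols i,m,X1:
  M: [ 0  1 -1]
  I: [ 1  0 -3]
  [M]: (1)·0+(2)·1 = 2
  [I]: (1)·1+(2)·0 = 1
⇒ M^2 I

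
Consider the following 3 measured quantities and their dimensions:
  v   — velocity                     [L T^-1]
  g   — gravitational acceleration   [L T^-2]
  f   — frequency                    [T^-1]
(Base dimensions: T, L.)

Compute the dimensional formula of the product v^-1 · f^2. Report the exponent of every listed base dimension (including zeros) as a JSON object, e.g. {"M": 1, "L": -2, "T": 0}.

Exponent matrix [T,L] × [v,g,f]:
  T: [-1 -2 -1]
  L: [ 1  1  0]
  [T]: (-1)·-1+(2)·-1 = -1
  [L]: (-1)·1+(2)·0 = -1
⇒ T^-1 L^-1

{"T": -1, "L": -1}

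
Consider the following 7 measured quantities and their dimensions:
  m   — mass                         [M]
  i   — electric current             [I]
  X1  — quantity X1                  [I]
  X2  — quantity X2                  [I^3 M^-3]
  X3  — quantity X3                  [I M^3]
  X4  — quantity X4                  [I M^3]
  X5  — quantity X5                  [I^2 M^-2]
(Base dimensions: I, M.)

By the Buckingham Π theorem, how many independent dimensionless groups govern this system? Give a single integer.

Dimensional matrix (I×M by m×i×X1×X2×X3×X4×X5):
  I: [ 0  1  1  3  1  1  2]
  M: [ 1  0  0 -3  3  3 -2]
RREF → pivots at {m,i} ⇒ r = 2
7 vars − rank 2 = 5 Π groups

5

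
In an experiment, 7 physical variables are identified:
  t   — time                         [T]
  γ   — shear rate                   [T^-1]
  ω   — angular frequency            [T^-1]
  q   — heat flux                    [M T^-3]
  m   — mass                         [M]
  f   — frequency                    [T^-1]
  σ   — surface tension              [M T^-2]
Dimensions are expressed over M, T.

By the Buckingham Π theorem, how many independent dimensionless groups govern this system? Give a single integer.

5

Dimensional matrix (M×T by t×γ×ω×q×m×f×σ):
  M: [ 0  0  0  1  1  0  1]
  T: [ 1 -1 -1 -3  0 -1 -2]
Row reduction gives pivot columns t,q; rank = 2
7 vars − rank 2 = 5 Π groups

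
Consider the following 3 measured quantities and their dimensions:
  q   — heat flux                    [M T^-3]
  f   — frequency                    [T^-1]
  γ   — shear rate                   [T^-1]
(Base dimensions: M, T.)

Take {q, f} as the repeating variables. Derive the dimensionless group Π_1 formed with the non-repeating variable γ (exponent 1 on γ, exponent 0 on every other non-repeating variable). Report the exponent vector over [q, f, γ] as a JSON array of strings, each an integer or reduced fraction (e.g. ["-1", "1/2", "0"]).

["0", "-1", "1"]

Dimensional matrix (M×T by q×f×γ):
  M: [ 1  0  0]
  T: [-3 -1 -1]
Row reduction gives pivot columns q,f; rank = 2
Repeat: q,f; free: γ
RREF:
  r0: [   1    0    0]
  r1: [   0    1    1]
Fix exponent of γ at 1; solve each RREF row for its pivot's exponent:
  r0: exp(q) + (0)·1 = 0 ⇒ exp(q) = 0
  r1: exp(f) + (1)·1 = 0 ⇒ exp(f) = -1
Π_1 = f^-1 · γ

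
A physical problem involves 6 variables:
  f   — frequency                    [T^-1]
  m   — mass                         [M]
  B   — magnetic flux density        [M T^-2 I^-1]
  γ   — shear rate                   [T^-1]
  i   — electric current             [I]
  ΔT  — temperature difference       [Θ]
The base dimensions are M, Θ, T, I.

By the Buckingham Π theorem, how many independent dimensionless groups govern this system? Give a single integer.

2

Write exponents as rows M,Θ,T,I / cols f,m,B,γ,i,ΔT:
  M: [ 0  1  1  0  0  0]
  Θ: [ 0  0  0  0  0  1]
  T: [-1  0 -2 -1  0  0]
  I: [ 0  0 -1  0  1  0]
Row reduction gives pivot columns f,m,B,ΔT; rank = 4
Π count = n − r = 6 − 4 = 2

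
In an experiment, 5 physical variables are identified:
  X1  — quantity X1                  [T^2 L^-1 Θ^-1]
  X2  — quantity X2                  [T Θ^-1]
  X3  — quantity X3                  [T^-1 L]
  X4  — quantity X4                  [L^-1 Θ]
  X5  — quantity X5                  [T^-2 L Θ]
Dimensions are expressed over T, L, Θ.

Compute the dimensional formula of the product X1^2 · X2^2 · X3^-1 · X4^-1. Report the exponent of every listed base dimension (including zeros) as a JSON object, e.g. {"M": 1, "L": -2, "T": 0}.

Dimensional matrix (T×L×Θ by X1×X2×X3×X4×X5):
  T: [ 2  1 -1  0 -2]
  L: [-1  0  1 -1  1]
  Θ: [-1 -1  0  1  1]
  [T]: (2)·2+(2)·1+(-1)·-1+(-1)·0 = 7
  [L]: (2)·-1+(2)·0+(-1)·1+(-1)·-1 = -2
  [Θ]: (2)·-1+(2)·-1+(-1)·0+(-1)·1 = -5
⇒ T^7 L^-2 Θ^-5

{"T": 7, "L": -2, "Θ": -5}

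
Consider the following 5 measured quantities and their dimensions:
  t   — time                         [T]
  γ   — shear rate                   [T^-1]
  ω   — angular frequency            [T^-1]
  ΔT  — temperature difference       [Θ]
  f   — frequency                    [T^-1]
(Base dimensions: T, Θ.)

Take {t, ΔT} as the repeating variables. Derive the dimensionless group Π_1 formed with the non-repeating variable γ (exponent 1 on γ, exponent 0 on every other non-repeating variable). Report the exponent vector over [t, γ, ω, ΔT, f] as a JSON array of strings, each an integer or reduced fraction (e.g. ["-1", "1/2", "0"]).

["1", "1", "0", "0", "0"]

Dimensional matrix (T×Θ by t×γ×ω×ΔT×f):
  T: [ 1 -1 -1  0 -1]
  Θ: [ 0  0  0  1  0]
RREF → pivots at {t,ΔT} ⇒ r = 2
Pivot set = {t,ΔT}, free = {γ,ω,f}
RREF:
  r0: [   1   -1   -1    0   -1]
  r1: [   0    0    0    1    0]
Fix exponent of γ at 1, ω at 0, f at 0; solve each RREF row for its pivot's exponent:
  r0: exp(t) + (-1)·1 = 0 ⇒ exp(t) = 1
  r1: exp(ΔT) + (0)·1 = 0 ⇒ exp(ΔT) = 0
Π_1 = t · γ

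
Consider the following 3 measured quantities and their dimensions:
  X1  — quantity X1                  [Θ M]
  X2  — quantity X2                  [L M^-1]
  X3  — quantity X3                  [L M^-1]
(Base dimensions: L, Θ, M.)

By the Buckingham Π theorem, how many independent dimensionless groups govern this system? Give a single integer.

Write exponents as rows L,Θ,M / cols X1,X2,X3:
  L: [ 0  1  1]
  Θ: [ 1  0  0]
  M: [ 1 -1 -1]
Echelon form has 2 nonzero rows (pivots: X1,X2)
n=3, r=2 ⇒ 1 dimensionless group

1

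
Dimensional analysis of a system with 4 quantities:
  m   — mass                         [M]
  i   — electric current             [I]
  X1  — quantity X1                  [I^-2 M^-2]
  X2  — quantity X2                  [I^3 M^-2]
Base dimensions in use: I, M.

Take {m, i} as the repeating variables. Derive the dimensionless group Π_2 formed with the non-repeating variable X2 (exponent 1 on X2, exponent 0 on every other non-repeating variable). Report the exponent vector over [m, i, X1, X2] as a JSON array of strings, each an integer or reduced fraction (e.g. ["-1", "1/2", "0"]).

["2", "-3", "0", "1"]

Dimensional matrix (I×M by m×i×X1×X2):
  I: [ 0  1 -2  3]
  M: [ 1  0 -2 -2]
Row reduction gives pivot columns m,i; rank = 2
Pivot set = {m,i}, free = {X1,X2}
RREF:
  r0: [   1    0   -2   -2]
  r1: [   0    1   -2    3]
Fix exponent of X2 at 1, X1 at 0; solve each RREF row for its pivot's exponent:
  r0: exp(m) + (-2)·1 = 0 ⇒ exp(m) = 2
  r1: exp(i) + (3)·1 = 0 ⇒ exp(i) = -3
Π_2 = m^2 · i^-3 · X2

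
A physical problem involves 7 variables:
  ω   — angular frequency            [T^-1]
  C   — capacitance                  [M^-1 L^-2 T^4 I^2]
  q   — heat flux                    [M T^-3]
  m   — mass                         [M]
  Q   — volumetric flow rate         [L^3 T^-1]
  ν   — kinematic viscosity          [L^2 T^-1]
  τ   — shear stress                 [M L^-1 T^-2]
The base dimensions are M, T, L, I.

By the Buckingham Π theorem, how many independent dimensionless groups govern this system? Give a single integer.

Dimensional matrix (M×T×L×I by ω×C×q×m×Q×ν×τ):
  M: [ 0 -1  1  1  0  0  1]
  T: [-1  4 -3  0 -1 -1 -2]
  L: [ 0 -2  0  0  3  2 -1]
  I: [ 0  2  0  0  0  0  0]
RREF → pivots at {ω,C,q,Q} ⇒ r = 4
n=7, r=4 ⇒ 3 dimensionless groups

3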